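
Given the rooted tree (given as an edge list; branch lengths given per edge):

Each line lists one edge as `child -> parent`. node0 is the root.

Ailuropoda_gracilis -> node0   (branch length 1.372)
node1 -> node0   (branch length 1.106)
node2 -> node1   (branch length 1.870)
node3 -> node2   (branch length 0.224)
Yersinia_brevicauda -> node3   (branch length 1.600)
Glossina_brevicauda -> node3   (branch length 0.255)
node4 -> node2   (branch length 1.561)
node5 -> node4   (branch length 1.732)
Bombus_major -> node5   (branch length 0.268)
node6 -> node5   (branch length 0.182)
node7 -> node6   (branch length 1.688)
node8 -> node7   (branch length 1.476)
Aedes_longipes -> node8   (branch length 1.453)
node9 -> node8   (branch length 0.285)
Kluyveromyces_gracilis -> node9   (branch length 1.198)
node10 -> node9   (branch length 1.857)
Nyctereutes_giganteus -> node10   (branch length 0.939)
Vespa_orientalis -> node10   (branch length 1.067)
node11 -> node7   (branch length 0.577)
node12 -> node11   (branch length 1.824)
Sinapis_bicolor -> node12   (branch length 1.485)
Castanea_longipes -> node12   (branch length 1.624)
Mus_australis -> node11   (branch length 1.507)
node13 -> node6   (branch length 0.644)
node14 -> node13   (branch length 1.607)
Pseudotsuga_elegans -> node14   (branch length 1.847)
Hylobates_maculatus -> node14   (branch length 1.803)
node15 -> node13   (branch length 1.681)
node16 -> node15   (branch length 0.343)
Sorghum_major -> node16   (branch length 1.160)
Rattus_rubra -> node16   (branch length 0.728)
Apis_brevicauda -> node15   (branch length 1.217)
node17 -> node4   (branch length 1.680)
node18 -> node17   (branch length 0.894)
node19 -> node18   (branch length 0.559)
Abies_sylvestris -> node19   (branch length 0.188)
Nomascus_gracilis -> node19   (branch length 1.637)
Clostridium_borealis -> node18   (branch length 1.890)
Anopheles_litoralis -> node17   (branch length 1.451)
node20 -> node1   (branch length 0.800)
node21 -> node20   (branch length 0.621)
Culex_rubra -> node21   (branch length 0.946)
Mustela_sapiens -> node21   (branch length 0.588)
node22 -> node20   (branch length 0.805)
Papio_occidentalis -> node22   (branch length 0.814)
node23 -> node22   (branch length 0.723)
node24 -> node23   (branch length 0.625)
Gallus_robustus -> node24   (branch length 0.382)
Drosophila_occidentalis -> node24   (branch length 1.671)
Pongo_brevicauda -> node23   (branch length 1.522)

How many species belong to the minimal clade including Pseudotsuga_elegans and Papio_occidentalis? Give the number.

25

The MRCA of Pseudotsuga_elegans and Papio_occidentalis is the node subtending (((Yersinia_brevicauda,Glossina_brevicauda),((Bombus_major,(((Aedes_longipes,(Kluyveromyces_gracilis,(Nyctereutes_giganteus,Vespa_orientalis))),((Sinapis_bicolor,Castanea_longipes),Mus_australis)),((Pseudotsuga_elegans,Hylobates_maculatus),((Sorghum_major,Rattus_rubra),Apis_brevicauda)))),(((Abies_sylvestris,Nomascus_gracilis),Clostridium_borealis),Anopheles_litoralis))),((Culex_rubra,Mustela_sapiens),(Papio_occidentalis,((Gallus_robustus,Drosophila_occidentalis),Pongo_brevicauda)))).
That clade contains 25 terminal taxa: Abies_sylvestris, Aedes_longipes, Anopheles_litoralis, Apis_brevicauda, Bombus_major, Castanea_longipes, Clostridium_borealis, Culex_rubra, Drosophila_occidentalis, Gallus_robustus, Glossina_brevicauda, Hylobates_maculatus, Kluyveromyces_gracilis, Mus_australis, Mustela_sapiens, Nomascus_gracilis, Nyctereutes_giganteus, Papio_occidentalis, Pongo_brevicauda, Pseudotsuga_elegans, Rattus_rubra, Sinapis_bicolor, Sorghum_major, Vespa_orientalis, Yersinia_brevicauda.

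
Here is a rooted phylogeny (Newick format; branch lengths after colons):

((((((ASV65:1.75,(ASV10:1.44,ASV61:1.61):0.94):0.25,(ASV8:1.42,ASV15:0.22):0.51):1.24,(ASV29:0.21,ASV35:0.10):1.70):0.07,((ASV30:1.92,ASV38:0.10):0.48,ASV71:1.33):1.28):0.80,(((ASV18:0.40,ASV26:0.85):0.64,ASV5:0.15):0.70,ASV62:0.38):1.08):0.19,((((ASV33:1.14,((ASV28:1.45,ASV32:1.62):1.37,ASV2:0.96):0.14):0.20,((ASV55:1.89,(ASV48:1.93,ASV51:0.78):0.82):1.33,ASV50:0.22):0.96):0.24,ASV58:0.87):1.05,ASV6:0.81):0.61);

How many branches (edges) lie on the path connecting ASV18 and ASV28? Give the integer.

The MRCA of ASV18 and ASV28 is the root of the tree.
From ASV18 up to that node: 5 branches. From ASV28 up to the same node: 7 branches. Total: 5 + 7 = 12.

12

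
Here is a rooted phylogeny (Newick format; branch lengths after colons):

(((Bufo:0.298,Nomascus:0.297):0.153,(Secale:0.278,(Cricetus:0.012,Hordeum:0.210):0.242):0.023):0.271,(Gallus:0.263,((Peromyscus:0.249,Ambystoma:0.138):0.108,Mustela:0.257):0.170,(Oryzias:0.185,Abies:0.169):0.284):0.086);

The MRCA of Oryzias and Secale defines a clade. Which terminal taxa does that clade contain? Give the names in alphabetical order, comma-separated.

Abies, Ambystoma, Bufo, Cricetus, Gallus, Hordeum, Mustela, Nomascus, Oryzias, Peromyscus, Secale

Tracing Oryzias: it sits inside (Oryzias,Abies).
Tracing Secale: it sits inside (Secale,(Cricetus,Hordeum)).
The smallest clade enclosing both is the whole tree (their MRCA is the root), so the answer is all 11 tips in alphabetical order.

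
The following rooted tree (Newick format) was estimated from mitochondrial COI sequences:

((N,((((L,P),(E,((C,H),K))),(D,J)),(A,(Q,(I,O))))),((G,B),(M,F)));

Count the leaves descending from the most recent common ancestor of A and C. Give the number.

The MRCA of A and C is the node subtending ((((L,P),(E,((C,H),K))),(D,J)),(A,(Q,(I,O)))).
That clade contains 12 terminal taxa: A, C, D, E, H, I, J, K, L, O, P, Q.

12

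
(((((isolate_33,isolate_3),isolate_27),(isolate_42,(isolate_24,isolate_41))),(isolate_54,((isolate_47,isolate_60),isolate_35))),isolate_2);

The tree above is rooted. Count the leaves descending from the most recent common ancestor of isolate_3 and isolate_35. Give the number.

The MRCA of isolate_3 and isolate_35 is the node subtending ((((isolate_33,isolate_3),isolate_27),(isolate_42,(isolate_24,isolate_41))),(isolate_54,((isolate_47,isolate_60),isolate_35))).
That clade contains 10 terminal taxa: isolate_24, isolate_27, isolate_3, isolate_33, isolate_35, isolate_41, isolate_42, isolate_47, isolate_54, isolate_60.

10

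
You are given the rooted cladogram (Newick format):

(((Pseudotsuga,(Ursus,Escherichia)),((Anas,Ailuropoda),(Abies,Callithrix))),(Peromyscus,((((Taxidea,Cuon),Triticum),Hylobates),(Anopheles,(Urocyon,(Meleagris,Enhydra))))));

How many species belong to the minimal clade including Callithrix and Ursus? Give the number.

7

The MRCA of Callithrix and Ursus is the node subtending ((Pseudotsuga,(Ursus,Escherichia)),((Anas,Ailuropoda),(Abies,Callithrix))).
That clade contains 7 terminal taxa: Abies, Ailuropoda, Anas, Callithrix, Escherichia, Pseudotsuga, Ursus.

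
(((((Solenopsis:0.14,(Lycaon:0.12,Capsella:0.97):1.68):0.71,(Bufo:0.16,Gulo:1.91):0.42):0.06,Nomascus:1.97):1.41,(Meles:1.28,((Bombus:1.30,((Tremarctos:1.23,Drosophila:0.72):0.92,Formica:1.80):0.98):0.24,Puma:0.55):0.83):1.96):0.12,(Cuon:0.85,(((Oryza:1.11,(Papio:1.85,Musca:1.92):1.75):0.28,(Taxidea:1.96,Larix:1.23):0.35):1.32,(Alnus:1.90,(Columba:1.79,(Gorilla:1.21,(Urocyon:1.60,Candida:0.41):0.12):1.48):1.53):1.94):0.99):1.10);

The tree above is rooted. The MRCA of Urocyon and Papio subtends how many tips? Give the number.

10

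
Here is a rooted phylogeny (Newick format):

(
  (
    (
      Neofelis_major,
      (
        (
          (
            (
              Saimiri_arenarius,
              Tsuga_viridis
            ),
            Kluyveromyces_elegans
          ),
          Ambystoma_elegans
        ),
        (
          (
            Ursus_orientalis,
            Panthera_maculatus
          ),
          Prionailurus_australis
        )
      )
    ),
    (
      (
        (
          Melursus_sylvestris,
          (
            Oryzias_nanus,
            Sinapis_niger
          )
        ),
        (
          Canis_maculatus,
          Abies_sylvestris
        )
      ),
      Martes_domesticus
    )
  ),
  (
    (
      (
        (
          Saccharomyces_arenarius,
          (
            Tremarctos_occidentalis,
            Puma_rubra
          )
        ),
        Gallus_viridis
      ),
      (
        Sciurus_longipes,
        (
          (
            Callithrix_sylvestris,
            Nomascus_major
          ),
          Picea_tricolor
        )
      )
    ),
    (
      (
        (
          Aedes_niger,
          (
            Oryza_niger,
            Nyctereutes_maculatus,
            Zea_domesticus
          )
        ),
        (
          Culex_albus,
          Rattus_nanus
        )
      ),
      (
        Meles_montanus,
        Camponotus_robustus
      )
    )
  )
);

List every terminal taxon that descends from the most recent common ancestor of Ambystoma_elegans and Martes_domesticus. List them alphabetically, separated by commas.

Tracing Ambystoma_elegans: it sits inside (((Saimiri_arenarius,Tsuga_viridis),Kluyveromyces_elegans),Ambystoma_elegans).
Tracing Martes_domesticus: it sits inside (((Melursus_sylvestris,(Oryzias_nanus,Sinapis_niger)),(Canis_maculatus,Abies_sylvestris)),Martes_domesticus).
The smallest clade enclosing both is ((Neofelis_major,((((Saimiri_arenarius,Tsuga_viridis),Kluyveromyces_elegans),Ambystoma_elegans),((Ursus_orientalis,Panthera_maculatus),Prionailurus_australis))),(((Melursus_sylvestris,(Oryzias_nanus,Sinapis_niger)),(Canis_maculatus,Abies_sylvestris)),Martes_domesticus)); the answer is its 14 terminal taxa in alphabetical order.

Abies_sylvestris, Ambystoma_elegans, Canis_maculatus, Kluyveromyces_elegans, Martes_domesticus, Melursus_sylvestris, Neofelis_major, Oryzias_nanus, Panthera_maculatus, Prionailurus_australis, Saimiri_arenarius, Sinapis_niger, Tsuga_viridis, Ursus_orientalis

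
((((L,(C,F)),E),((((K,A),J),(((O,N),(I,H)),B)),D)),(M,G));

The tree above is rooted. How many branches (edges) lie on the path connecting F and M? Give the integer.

The MRCA of F and M is the root of the tree.
From F up to that node: 5 branches. From M up to the same node: 2 branches. Total: 5 + 2 = 7.

7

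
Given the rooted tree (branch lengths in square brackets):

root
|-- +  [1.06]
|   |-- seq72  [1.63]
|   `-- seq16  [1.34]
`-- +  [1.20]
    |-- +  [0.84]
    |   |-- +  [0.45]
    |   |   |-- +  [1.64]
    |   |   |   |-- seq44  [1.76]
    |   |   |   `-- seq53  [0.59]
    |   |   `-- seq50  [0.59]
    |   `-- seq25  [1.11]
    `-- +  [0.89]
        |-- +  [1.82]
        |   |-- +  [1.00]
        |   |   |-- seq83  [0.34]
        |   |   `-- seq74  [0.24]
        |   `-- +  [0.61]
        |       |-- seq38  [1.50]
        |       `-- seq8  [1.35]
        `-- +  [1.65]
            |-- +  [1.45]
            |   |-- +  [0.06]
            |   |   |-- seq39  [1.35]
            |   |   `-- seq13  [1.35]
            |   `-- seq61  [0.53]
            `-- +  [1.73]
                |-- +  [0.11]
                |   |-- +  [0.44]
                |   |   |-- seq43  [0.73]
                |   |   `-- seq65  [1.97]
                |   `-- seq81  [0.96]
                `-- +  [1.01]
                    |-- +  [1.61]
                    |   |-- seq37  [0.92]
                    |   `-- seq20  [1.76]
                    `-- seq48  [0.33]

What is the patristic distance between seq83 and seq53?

7.57

The path runs seq83 → … → MRCA → … → seq53; the MRCA is the node subtending ((((seq44,seq53),seq50),seq25),(((seq83,seq74),(seq38,seq8)),(((seq39,seq13),seq61),(((seq43,seq65),seq81),((seq37,seq20),seq48))))).
Branch lengths along that path: 0.34 + 1.00 + 1.82 + 0.89 + 0.84 + 0.45 + 1.64 + 0.59 = 7.57.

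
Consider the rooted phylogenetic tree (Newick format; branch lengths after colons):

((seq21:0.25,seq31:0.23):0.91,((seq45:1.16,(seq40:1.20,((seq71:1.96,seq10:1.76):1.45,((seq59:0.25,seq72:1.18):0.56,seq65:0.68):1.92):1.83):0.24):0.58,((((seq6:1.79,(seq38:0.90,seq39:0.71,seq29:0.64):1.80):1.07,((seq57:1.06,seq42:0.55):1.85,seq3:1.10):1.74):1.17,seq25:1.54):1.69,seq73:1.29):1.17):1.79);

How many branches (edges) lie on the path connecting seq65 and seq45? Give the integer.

5

The MRCA of seq65 and seq45 is the node subtending (seq45,(seq40,((seq71,seq10),((seq59,seq72),seq65)))).
From seq65 up to that node: 4 branches. From seq45 up to the same node: 1 branch. Total: 4 + 1 = 5.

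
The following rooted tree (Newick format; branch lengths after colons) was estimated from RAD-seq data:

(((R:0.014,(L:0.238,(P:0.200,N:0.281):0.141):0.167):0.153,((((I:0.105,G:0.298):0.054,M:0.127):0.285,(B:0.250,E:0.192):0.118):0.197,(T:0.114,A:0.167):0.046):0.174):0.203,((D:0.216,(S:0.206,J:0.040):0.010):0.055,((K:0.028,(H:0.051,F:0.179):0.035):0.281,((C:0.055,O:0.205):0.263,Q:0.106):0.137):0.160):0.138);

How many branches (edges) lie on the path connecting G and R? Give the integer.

The MRCA of G and R is the node subtending ((R,(L,(P,N))),((((I,G),M),(B,E)),(T,A))).
From G up to that node: 5 branches. From R up to the same node: 2 branches. Total: 5 + 2 = 7.

7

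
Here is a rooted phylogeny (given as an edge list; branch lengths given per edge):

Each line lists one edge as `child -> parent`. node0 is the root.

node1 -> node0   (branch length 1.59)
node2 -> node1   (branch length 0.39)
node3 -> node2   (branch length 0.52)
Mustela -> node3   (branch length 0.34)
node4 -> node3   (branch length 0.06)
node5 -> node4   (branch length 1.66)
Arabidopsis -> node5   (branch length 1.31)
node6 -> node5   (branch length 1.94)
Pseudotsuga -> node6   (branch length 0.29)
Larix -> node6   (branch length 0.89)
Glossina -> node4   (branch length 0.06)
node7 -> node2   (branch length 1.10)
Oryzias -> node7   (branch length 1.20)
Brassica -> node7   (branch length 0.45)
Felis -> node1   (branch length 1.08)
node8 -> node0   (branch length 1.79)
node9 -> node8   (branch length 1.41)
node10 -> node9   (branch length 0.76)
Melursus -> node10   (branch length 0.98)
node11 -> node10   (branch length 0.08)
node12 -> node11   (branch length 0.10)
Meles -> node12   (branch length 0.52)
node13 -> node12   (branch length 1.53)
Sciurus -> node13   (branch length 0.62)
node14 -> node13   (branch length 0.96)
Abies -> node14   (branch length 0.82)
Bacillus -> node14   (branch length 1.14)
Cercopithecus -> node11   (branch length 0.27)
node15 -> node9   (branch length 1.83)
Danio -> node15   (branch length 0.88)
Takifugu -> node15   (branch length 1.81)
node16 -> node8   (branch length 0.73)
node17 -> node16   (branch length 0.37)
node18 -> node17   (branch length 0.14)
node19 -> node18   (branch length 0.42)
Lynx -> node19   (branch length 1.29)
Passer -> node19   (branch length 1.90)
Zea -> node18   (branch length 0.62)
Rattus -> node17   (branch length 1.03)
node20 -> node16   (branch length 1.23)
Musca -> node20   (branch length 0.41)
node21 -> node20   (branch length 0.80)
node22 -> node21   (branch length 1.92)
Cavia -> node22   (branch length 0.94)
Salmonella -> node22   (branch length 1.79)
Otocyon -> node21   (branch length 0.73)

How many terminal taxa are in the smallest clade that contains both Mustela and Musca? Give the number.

24

The MRCA of Mustela and Musca is the root, so the clade is the entire tree.
That clade contains 24 terminal taxa: Abies, Arabidopsis, Bacillus, Brassica, Cavia, Cercopithecus, Danio, Felis, Glossina, Larix, Lynx, Meles, Melursus, Musca, Mustela, Oryzias, Otocyon, Passer, Pseudotsuga, Rattus, Salmonella, Sciurus, Takifugu, Zea.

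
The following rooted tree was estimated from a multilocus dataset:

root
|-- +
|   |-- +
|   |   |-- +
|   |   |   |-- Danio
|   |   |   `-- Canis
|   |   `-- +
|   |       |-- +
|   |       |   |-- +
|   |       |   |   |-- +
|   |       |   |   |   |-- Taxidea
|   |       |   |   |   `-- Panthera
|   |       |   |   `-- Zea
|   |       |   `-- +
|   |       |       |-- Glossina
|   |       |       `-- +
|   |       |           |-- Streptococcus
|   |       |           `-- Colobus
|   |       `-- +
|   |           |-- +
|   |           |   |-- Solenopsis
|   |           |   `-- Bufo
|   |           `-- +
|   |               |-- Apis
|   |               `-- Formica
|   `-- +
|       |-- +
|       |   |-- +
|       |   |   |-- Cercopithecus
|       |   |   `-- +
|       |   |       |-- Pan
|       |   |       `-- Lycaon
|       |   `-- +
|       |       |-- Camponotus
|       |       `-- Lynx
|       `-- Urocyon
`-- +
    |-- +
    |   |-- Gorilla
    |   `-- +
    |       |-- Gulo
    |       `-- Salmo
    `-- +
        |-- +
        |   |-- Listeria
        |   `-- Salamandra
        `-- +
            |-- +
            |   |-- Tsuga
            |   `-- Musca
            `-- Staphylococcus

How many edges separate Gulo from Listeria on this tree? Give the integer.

The MRCA of Gulo and Listeria is the node subtending ((Gorilla,(Gulo,Salmo)),((Listeria,Salamandra),((Tsuga,Musca),Staphylococcus))).
From Gulo up to that node: 3 branches. From Listeria up to the same node: 3 branches. Total: 3 + 3 = 6.

6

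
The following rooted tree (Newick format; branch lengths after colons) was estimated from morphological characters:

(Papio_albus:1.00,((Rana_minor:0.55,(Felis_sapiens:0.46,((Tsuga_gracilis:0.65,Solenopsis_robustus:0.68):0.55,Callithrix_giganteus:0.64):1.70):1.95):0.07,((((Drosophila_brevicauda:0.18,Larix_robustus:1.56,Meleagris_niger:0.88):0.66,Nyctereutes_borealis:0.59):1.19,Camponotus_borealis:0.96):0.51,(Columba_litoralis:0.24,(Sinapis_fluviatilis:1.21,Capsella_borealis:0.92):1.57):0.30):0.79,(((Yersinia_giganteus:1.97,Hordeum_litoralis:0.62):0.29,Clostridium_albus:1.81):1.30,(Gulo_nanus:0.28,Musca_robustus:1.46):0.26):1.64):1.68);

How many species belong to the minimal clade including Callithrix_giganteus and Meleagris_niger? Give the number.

The MRCA of Callithrix_giganteus and Meleagris_niger is the node subtending ((Rana_minor,(Felis_sapiens,((Tsuga_gracilis,Solenopsis_robustus),Callithrix_giganteus))),((((Drosophila_brevicauda,Larix_robustus,Meleagris_niger),Nyctereutes_borealis),Camponotus_borealis),(Columba_litoralis,(Sinapis_fluviatilis,Capsella_borealis))),(((Yersinia_giganteus,Hordeum_litoralis),Clostridium_albus),(Gulo_nanus,Musca_robustus))).
That clade contains 18 terminal taxa: Callithrix_giganteus, Camponotus_borealis, Capsella_borealis, Clostridium_albus, Columba_litoralis, Drosophila_brevicauda, Felis_sapiens, Gulo_nanus, Hordeum_litoralis, Larix_robustus, Meleagris_niger, Musca_robustus, Nyctereutes_borealis, Rana_minor, Sinapis_fluviatilis, Solenopsis_robustus, Tsuga_gracilis, Yersinia_giganteus.

18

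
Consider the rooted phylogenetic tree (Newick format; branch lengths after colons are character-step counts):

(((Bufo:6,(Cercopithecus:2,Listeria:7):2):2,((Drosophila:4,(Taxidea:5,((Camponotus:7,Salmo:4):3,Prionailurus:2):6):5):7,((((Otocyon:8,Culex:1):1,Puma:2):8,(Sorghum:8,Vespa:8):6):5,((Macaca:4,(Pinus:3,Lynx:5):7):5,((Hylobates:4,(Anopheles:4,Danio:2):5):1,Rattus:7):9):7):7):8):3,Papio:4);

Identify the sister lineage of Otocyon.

Otocyon attaches to the tree at the node subtending (Otocyon,Culex).
The other lineage descending from that same node — the sister group — is the single tip Culex.

Culex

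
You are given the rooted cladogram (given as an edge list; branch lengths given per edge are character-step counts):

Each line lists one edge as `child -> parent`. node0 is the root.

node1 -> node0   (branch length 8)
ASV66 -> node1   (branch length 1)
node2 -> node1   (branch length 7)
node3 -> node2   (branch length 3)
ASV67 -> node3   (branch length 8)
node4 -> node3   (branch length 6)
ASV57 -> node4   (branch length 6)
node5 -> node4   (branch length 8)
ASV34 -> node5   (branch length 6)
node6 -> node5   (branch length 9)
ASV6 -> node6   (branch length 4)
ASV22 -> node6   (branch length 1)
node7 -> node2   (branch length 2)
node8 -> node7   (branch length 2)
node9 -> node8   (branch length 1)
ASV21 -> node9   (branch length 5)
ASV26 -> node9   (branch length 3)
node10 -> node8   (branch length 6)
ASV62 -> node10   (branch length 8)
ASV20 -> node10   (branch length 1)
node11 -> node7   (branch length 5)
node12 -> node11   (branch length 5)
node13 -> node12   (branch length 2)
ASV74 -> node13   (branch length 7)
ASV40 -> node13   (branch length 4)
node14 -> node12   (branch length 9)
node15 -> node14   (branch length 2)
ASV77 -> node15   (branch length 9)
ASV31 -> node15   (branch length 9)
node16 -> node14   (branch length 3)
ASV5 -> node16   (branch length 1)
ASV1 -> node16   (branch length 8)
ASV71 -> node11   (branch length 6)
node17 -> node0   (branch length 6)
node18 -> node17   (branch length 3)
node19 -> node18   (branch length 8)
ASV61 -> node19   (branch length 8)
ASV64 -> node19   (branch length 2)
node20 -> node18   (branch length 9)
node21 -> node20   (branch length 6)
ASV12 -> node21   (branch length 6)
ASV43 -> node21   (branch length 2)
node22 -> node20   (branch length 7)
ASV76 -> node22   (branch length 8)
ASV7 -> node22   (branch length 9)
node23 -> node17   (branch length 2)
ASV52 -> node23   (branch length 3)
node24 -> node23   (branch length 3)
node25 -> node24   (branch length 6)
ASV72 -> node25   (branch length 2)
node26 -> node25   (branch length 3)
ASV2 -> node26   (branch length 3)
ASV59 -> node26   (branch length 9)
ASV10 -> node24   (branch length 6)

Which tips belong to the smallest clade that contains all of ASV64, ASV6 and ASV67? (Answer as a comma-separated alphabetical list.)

ASV1, ASV10, ASV12, ASV2, ASV20, ASV21, ASV22, ASV26, ASV31, ASV34, ASV40, ASV43, ASV5, ASV52, ASV57, ASV59, ASV6, ASV61, ASV62, ASV64, ASV66, ASV67, ASV7, ASV71, ASV72, ASV74, ASV76, ASV77

Tracing ASV64: it sits inside (ASV61,ASV64).
Tracing ASV6: it sits inside (ASV6,ASV22).
Tracing ASV67: it sits inside (ASV67,(ASV57,(ASV34,(ASV6,ASV22)))).
The smallest clade enclosing all 3 is the whole tree (their MRCA is the root), so the answer is all 28 tips in alphabetical order.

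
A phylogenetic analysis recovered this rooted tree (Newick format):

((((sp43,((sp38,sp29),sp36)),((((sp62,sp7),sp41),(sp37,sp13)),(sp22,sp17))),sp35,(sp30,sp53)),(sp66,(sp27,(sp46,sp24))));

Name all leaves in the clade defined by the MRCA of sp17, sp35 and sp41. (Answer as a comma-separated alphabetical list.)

Tracing sp17: it sits inside (sp22,sp17).
Tracing sp35: it sits inside (((sp43,((sp38,sp29),sp36)),((((sp62,sp7),sp41),(sp37,sp13)),(sp22,sp17))),sp35,(sp30,sp53)).
Tracing sp41: it sits inside ((sp62,sp7),sp41).
The smallest clade enclosing all 3 is (((sp43,((sp38,sp29),sp36)),((((sp62,sp7),sp41),(sp37,sp13)),(sp22,sp17))),sp35,(sp30,sp53)); the answer is its 14 terminal taxa in alphabetical order.

sp13, sp17, sp22, sp29, sp30, sp35, sp36, sp37, sp38, sp41, sp43, sp53, sp62, sp7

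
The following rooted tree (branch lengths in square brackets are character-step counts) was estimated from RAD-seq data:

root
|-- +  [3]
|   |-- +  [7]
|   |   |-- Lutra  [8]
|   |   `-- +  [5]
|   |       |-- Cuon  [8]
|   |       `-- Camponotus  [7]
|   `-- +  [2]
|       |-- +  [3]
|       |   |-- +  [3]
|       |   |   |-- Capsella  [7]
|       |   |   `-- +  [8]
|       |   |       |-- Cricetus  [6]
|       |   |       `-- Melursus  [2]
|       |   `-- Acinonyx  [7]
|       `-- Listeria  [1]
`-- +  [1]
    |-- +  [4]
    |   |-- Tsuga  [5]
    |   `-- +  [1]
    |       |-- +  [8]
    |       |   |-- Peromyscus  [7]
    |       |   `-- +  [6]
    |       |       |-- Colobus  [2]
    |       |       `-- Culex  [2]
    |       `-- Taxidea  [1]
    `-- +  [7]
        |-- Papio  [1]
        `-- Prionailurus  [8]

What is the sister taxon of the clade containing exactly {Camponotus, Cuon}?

Lutra

The clade containing exactly {Camponotus, Cuon} attaches to the tree at the node subtending (Lutra,(Cuon,Camponotus)).
The other lineage descending from that same node — the sister group — is the single tip Lutra.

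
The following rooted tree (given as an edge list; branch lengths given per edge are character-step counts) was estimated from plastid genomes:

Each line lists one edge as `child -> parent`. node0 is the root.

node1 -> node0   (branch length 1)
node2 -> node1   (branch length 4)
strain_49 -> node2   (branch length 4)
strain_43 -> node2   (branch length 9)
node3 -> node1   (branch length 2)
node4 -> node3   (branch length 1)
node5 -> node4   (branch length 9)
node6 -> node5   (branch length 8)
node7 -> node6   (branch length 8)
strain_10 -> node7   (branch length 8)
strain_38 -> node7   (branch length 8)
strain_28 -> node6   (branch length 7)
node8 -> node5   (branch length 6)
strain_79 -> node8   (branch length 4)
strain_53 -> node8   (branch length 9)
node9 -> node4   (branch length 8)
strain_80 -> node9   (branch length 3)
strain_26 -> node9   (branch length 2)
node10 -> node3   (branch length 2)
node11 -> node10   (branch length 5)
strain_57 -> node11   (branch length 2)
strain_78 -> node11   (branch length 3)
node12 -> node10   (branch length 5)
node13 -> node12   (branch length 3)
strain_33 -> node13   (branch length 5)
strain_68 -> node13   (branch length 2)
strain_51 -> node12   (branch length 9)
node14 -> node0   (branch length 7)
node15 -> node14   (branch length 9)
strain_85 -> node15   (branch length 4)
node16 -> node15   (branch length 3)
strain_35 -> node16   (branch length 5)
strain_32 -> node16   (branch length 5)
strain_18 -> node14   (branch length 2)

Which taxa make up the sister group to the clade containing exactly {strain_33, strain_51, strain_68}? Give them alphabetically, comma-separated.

The clade containing exactly {strain_33, strain_51, strain_68} attaches to the tree at the node subtending ((strain_57,strain_78),((strain_33,strain_68),strain_51)).
The other lineage descending from that same node — the sister group — is (strain_57,strain_78); its 2 tips in alphabetical order are the answer.

strain_57, strain_78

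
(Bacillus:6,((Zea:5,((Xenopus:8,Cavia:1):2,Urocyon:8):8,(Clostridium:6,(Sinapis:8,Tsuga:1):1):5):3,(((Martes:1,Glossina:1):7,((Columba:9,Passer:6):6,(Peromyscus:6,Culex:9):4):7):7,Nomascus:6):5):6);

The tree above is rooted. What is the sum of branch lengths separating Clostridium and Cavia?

The path runs Clostridium → … → MRCA → … → Cavia; the MRCA is the node subtending (Zea,((Xenopus,Cavia),Urocyon),(Clostridium,(Sinapis,Tsuga))).
Branch lengths along that path: 6 + 5 + 8 + 2 + 1 = 22.

22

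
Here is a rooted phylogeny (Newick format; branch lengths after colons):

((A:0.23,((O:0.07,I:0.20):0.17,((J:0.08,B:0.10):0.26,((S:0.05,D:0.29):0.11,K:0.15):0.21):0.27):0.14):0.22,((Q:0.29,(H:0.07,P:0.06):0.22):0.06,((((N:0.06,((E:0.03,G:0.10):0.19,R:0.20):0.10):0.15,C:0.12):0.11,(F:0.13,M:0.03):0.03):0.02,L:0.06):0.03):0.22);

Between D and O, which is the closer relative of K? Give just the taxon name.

D

The MRCA of K and D subtends ((S,D),K) (3 taxa).
The MRCA of K and O subtends ((O,I),((J,B),((S,D),K))) (7 taxa).
The first is nested inside the second, so K shares a more recent common ancestor with D.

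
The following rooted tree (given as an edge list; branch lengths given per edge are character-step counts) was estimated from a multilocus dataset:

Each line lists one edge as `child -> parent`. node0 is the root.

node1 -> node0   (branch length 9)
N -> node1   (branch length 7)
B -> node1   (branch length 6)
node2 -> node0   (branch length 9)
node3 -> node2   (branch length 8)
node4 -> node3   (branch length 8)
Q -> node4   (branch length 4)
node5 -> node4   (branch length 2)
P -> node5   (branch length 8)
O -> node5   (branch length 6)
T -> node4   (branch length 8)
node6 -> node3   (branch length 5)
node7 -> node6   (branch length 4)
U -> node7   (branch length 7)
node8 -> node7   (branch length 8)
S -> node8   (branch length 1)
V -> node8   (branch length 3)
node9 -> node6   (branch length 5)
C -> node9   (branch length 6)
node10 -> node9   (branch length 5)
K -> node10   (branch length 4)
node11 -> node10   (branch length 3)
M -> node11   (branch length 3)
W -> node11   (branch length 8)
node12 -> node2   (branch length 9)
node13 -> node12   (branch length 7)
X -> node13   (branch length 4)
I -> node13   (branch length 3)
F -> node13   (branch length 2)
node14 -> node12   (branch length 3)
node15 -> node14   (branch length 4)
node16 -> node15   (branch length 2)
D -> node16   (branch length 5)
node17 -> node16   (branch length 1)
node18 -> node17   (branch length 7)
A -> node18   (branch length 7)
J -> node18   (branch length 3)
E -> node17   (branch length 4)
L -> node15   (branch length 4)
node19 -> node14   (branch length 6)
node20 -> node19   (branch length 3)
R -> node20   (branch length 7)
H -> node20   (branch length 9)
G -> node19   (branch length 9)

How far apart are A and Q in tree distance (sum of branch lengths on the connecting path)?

53

The path runs A → … → MRCA → … → Q; the MRCA is the node subtending (((Q,(P,O),T),((U,(S,V)),(C,(K,(M,W))))),((X,I,F),(((D,((A,J),E)),L),((R,H),G)))).
Branch lengths along that path: 7 + 7 + 1 + 2 + 4 + 3 + 9 + 8 + 8 + 4 = 53.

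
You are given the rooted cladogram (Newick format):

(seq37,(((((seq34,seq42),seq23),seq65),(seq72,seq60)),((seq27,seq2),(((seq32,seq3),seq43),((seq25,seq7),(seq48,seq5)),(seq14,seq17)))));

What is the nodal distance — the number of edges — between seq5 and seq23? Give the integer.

The MRCA of seq5 and seq23 is the node subtending (((((seq34,seq42),seq23),seq65),(seq72,seq60)),((seq27,seq2),(((seq32,seq3),seq43),((seq25,seq7),(seq48,seq5)),(seq14,seq17)))).
From seq5 up to that node: 5 branches. From seq23 up to the same node: 4 branches. Total: 5 + 4 = 9.

9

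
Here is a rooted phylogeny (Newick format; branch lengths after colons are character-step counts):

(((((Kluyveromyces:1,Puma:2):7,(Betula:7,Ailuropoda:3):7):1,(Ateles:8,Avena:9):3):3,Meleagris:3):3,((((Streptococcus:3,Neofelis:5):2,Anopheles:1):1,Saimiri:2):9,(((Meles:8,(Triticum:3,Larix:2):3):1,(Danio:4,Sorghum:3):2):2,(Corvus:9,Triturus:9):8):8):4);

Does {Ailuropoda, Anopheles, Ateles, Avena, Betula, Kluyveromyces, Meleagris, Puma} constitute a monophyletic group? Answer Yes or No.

The MRCA of the listed taxa is the root, so the smallest clade containing them is the whole tree.
That clade also contains Corvus, Danio, Larix, Meles, Neofelis, Saimiri, Sorghum, Streptococcus, Triticum, Triturus, which are not in the proposed group, so the group is not monophyletic.

No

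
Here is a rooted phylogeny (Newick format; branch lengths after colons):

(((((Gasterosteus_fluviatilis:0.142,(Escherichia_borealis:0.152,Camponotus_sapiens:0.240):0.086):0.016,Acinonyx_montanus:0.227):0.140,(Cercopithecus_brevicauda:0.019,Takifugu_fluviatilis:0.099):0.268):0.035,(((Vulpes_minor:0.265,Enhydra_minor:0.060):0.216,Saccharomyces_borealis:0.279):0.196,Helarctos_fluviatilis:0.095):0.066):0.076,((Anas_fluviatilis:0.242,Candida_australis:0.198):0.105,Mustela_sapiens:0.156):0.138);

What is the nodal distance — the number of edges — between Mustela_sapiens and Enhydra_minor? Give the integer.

The MRCA of Mustela_sapiens and Enhydra_minor is the root of the tree.
From Mustela_sapiens up to that node: 2 branches. From Enhydra_minor up to the same node: 5 branches. Total: 2 + 5 = 7.

7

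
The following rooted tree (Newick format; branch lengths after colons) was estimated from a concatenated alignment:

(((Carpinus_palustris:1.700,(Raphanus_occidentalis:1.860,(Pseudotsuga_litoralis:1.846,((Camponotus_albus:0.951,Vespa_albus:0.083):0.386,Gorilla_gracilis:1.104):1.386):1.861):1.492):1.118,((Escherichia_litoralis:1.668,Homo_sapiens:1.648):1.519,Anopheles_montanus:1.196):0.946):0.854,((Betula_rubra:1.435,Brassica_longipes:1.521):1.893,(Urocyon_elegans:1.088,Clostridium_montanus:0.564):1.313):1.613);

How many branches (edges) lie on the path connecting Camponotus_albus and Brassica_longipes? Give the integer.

The MRCA of Camponotus_albus and Brassica_longipes is the root of the tree.
From Camponotus_albus up to that node: 7 branches. From Brassica_longipes up to the same node: 3 branches. Total: 7 + 3 = 10.

10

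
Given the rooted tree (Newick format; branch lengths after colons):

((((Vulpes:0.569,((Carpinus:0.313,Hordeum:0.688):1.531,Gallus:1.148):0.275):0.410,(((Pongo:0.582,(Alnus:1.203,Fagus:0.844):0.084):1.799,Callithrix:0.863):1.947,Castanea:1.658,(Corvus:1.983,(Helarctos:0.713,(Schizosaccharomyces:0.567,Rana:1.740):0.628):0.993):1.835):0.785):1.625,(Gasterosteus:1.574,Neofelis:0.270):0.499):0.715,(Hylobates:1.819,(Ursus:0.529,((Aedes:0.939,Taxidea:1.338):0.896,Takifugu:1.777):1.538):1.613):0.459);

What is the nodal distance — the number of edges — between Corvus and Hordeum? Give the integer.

The MRCA of Corvus and Hordeum is the node subtending ((Vulpes,((Carpinus,Hordeum),Gallus)),(((Pongo,(Alnus,Fagus)),Callithrix),Castanea,(Corvus,(Helarctos,(Schizosaccharomyces,Rana))))).
From Corvus up to that node: 3 branches. From Hordeum up to the same node: 4 branches. Total: 3 + 4 = 7.

7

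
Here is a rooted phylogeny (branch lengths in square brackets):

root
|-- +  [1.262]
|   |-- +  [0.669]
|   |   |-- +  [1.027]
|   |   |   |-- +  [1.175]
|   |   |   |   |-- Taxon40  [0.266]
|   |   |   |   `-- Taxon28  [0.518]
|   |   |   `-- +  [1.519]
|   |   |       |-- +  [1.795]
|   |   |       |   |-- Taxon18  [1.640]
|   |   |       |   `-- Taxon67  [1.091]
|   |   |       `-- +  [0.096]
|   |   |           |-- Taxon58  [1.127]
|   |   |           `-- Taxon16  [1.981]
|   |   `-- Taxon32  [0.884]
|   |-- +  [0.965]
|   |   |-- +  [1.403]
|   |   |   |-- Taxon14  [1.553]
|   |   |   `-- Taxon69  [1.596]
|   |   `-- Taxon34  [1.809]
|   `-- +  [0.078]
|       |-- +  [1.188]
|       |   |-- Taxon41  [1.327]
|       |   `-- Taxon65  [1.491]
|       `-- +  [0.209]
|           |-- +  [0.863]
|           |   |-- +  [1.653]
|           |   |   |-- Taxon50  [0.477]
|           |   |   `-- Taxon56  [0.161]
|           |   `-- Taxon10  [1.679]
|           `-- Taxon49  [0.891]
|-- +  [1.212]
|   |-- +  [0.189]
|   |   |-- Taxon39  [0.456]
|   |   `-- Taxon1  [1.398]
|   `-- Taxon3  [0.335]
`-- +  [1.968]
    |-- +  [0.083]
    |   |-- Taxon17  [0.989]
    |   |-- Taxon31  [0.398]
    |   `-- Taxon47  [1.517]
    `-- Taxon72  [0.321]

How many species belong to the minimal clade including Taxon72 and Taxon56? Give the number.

23

The MRCA of Taxon72 and Taxon56 is the root, so the clade is the entire tree.
That clade contains 23 terminal taxa: Taxon1, Taxon10, Taxon14, Taxon16, Taxon17, Taxon18, Taxon28, Taxon3, Taxon31, Taxon32, Taxon34, Taxon39, Taxon40, Taxon41, Taxon47, Taxon49, Taxon50, Taxon56, Taxon58, Taxon65, Taxon67, Taxon69, Taxon72.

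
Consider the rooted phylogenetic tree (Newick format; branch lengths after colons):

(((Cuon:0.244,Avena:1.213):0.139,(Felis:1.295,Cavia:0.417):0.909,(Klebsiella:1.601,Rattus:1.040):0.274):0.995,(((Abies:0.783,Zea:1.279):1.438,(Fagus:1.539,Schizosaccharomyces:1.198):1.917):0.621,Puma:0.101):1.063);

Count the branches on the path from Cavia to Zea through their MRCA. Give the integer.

7

The MRCA of Cavia and Zea is the root of the tree.
From Cavia up to that node: 3 branches. From Zea up to the same node: 4 branches. Total: 3 + 4 = 7.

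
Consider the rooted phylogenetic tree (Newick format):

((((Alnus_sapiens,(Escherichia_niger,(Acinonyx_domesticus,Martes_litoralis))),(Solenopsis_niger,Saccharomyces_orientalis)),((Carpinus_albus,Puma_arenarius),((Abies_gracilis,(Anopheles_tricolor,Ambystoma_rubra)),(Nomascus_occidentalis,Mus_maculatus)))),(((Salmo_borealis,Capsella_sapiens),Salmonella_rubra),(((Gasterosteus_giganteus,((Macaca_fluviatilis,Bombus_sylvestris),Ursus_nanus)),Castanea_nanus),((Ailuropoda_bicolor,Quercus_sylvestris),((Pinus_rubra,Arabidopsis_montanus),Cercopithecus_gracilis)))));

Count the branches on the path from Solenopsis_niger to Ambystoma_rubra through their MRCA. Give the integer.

8

The MRCA of Solenopsis_niger and Ambystoma_rubra is the node subtending (((Alnus_sapiens,(Escherichia_niger,(Acinonyx_domesticus,Martes_litoralis))),(Solenopsis_niger,Saccharomyces_orientalis)),((Carpinus_albus,Puma_arenarius),((Abies_gracilis,(Anopheles_tricolor,Ambystoma_rubra)),(Nomascus_occidentalis,Mus_maculatus)))).
From Solenopsis_niger up to that node: 3 branches. From Ambystoma_rubra up to the same node: 5 branches. Total: 3 + 5 = 8.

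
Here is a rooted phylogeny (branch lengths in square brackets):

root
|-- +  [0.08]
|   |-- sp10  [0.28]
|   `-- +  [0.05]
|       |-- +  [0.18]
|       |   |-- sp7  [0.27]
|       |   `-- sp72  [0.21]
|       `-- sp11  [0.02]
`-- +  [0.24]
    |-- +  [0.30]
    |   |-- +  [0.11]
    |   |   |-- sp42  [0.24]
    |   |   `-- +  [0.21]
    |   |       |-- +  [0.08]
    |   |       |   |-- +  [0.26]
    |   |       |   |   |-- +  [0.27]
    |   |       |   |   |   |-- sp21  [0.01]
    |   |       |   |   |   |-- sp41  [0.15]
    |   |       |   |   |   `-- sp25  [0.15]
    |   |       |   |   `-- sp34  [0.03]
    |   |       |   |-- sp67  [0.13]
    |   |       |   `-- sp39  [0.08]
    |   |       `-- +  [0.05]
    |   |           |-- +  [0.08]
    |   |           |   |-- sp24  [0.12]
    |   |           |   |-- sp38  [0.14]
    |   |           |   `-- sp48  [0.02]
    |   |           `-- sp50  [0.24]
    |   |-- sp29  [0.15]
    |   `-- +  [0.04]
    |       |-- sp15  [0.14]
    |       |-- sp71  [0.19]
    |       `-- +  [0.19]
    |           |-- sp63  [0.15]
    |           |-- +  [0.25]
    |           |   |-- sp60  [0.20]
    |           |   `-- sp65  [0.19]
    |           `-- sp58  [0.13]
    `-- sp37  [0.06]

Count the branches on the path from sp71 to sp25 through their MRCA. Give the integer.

8

The MRCA of sp71 and sp25 is the node subtending ((sp42,((((sp21,sp41,sp25),sp34),sp67,sp39),((sp24,sp38,sp48),sp50))),sp29,(sp15,sp71,(sp63,(sp60,sp65),sp58))).
From sp71 up to that node: 2 branches. From sp25 up to the same node: 6 branches. Total: 2 + 6 = 8.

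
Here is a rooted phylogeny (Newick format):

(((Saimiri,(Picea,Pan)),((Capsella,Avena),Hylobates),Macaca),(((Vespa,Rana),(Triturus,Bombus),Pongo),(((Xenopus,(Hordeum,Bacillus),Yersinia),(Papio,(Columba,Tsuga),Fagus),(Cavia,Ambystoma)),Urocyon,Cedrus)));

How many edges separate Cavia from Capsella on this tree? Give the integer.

The MRCA of Cavia and Capsella is the root of the tree.
From Cavia up to that node: 5 branches. From Capsella up to the same node: 4 branches. Total: 5 + 4 = 9.

9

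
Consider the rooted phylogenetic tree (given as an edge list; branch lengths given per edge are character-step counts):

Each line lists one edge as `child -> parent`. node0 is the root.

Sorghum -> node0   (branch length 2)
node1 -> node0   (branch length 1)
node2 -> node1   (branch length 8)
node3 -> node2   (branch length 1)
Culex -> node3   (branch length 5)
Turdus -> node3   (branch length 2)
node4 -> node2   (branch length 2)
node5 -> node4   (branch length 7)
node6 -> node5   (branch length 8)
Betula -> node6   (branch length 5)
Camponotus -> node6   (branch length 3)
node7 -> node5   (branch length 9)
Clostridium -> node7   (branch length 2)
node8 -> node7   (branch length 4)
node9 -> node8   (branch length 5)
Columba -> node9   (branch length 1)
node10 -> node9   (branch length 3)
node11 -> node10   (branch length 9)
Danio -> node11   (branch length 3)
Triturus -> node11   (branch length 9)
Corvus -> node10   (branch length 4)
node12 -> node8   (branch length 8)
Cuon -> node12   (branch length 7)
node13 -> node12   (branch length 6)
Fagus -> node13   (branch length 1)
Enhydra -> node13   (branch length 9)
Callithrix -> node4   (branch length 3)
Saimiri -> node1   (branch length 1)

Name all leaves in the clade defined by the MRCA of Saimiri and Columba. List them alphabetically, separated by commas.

Betula, Callithrix, Camponotus, Clostridium, Columba, Corvus, Culex, Cuon, Danio, Enhydra, Fagus, Saimiri, Triturus, Turdus

Tracing Saimiri: it sits inside (((Culex,Turdus),(((Betula,Camponotus),(Clostridium,((Columba,((Danio,Triturus),Corvus)),(Cuon,(Fagus,Enhydra))))),Callithrix)),Saimiri).
Tracing Columba: it sits inside (Columba,((Danio,Triturus),Corvus)).
The smallest clade enclosing both is (((Culex,Turdus),(((Betula,Camponotus),(Clostridium,((Columba,((Danio,Triturus),Corvus)),(Cuon,(Fagus,Enhydra))))),Callithrix)),Saimiri); the answer is its 14 terminal taxa in alphabetical order.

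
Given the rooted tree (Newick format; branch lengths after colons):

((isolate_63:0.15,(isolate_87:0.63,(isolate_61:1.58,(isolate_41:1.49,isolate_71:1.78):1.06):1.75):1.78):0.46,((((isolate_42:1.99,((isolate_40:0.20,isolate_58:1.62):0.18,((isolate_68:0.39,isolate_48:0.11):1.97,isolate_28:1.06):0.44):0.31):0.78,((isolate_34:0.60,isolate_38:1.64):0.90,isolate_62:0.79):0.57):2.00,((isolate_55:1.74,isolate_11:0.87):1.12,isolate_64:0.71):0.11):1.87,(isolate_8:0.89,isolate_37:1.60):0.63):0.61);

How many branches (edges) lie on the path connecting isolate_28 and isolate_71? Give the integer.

12

The MRCA of isolate_28 and isolate_71 is the root of the tree.
From isolate_28 up to that node: 7 branches. From isolate_71 up to the same node: 5 branches. Total: 7 + 5 = 12.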